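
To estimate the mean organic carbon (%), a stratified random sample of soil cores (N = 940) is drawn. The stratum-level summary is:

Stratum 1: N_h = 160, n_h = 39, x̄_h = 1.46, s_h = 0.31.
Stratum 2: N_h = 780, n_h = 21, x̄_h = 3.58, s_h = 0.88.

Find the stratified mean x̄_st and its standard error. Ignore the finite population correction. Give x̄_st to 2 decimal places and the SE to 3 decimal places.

x̄_st ≈ 3.22, SE ≈ 0.160

x̄_st = Σ W_h x̄_h = (160·1.46 + 780·3.58)/940 = 3.21915
V̂(x̄_st) = Σ W_h² s_h²/n_h, with W_h = N_h/N and N = 940:
  stratum 1: (160/940)²·0.31²/39 = 7.13909e-05
  stratum 2: (780/940)²·0.88²/21 = 0.025391
V̂(x̄_st) = 0.0254624
SE(x̄_st) = √0.0254624 = 0.159569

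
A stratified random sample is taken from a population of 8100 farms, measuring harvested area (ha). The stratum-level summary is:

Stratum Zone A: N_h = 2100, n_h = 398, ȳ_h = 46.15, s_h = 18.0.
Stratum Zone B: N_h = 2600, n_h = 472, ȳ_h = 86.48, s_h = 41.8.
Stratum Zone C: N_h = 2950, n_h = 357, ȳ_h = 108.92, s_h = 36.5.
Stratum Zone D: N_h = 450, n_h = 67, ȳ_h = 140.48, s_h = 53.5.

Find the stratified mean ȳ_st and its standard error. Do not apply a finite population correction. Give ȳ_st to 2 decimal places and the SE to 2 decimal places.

ȳ_st ≈ 87.20, SE ≈ 1.03

ȳ_st = Σ W_h ȳ_h = (2100·46.15 + 2600·86.48 + 2950·108.92 + 450·140.48)/8100 = 87.19667
V̂(ȳ_st) = Σ W_h² s_h²/n_h, with W_h = N_h/N and N = 8100:
  stratum Zone A: (2100/8100)²·18.0²/398 = 0.054718
  stratum Zone B: (2600/8100)²·41.8²/472 = 0.381406
  stratum Zone C: (2950/8100)²·36.5²/357 = 0.494984
  stratum Zone D: (450/8100)²·53.5²/67 = 0.131852
V̂(ȳ_st) = 1.06296
SE(ȳ_st) = √1.06296 = 1.031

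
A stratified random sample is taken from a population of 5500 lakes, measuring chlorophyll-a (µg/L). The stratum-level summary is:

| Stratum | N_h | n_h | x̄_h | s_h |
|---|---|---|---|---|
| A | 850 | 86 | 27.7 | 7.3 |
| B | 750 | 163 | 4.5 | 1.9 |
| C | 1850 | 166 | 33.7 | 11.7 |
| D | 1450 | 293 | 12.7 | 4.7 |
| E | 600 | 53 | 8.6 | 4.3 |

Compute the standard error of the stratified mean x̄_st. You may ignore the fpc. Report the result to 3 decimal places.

SE(x̄_st) ≈ 0.343

V̂(x̄_st) = Σ W_h² s_h²/n_h, with W_h = N_h/N and N = 5500:
  stratum A: (850/5500)²·7.3²/86 = 0.0147999
  stratum B: (750/5500)²·1.9²/163 = 0.000411829
  stratum C: (1850/5500)²·11.7²/166 = 0.0933
  stratum D: (1450/5500)²·4.7²/293 = 0.00524009
  stratum E: (600/5500)²·4.3²/53 = 0.00415182
V̂(x̄_st) = 0.117904
SE(x̄_st) = √0.117904 = 0.343371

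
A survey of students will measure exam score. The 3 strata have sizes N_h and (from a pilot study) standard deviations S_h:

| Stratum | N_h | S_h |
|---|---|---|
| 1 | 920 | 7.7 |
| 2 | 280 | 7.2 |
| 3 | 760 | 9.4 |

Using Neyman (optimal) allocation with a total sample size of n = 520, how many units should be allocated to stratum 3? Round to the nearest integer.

229

Neyman allocation: n_h = n · N_h S_h / Σ N_i S_i, with n = 520.
  stratum 1: N_h·S_h = 920·7.7 = 7084.00
  stratum 2: N_h·S_h = 280·7.2 = 2016.00
  stratum 3: N_h·S_h = 760·9.4 = 7144.00
Σ N_h S_h = 16244.00
n for stratum 3 = 520·7144.00/16244.00 = 228.692 → 229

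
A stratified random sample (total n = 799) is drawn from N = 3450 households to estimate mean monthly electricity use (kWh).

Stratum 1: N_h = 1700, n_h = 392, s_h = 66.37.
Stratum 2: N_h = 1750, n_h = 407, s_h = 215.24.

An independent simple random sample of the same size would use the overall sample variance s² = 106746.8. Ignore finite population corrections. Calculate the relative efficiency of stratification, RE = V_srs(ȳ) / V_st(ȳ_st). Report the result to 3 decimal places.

RE ≈ 4.173

V̂(ȳ_st) = Σ W_h² s_h²/n_h, with W_h = N_h/N and N = 3450:
  stratum 1: (1700/3450)²·66.37²/392 = 2.72846
  stratum 2: (1750/3450)²·215.24²/407 = 29.288
V_st = 32.0164
V_srs = s²/n = 106746.8/799 = 133.601
Relative efficiency = V_srs / V_st = 133.601/32.0164 = 4.1729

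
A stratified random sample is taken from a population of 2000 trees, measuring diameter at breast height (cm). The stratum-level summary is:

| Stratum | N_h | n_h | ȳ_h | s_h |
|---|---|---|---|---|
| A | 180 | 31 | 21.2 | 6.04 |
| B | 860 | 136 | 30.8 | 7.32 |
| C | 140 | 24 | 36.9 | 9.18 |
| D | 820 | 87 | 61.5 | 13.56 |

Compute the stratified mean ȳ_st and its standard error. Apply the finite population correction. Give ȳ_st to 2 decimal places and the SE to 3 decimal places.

ȳ_st ≈ 42.95, SE ≈ 0.633

ȳ_st = Σ W_h ȳ_h = (180·21.2 + 860·30.8 + 140·36.9 + 820·61.5)/2000 = 42.95000
V̂(ȳ_st) = Σ W_h² (1 − n_h/N_h) s_h²/n_h, with W_h = N_h/N and N = 2000:
  stratum A: (180/2000)²·(1 − 31/180)·6.04²/31 = 0.00789062
  stratum B: (860/2000)²·(1 − 136/860)·7.32²/136 = 0.0613282
  stratum C: (140/2000)²·(1 − 24/140)·9.18²/24 = 0.0142561
  stratum D: (820/2000)²·(1 − 87/820)·13.56²/87 = 0.317584
V̂(ȳ_st) = 0.401058
SE(ȳ_st) = √0.401058 = 0.633292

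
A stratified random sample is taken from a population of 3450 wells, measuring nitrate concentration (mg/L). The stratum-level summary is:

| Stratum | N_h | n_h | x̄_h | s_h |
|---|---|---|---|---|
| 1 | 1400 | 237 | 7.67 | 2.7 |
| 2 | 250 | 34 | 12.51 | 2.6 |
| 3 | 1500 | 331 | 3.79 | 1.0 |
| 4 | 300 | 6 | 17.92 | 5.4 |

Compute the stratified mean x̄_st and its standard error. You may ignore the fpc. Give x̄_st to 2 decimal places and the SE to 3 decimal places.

x̄_st = Σ W_h x̄_h = (1400·7.67 + 250·12.51 + 1500·3.79 + 300·17.92)/3450 = 7.22507
V̂(x̄_st) = Σ W_h² s_h²/n_h, with W_h = N_h/N and N = 3450:
  stratum 1: (1400/3450)²·2.7²/237 = 0.00506521
  stratum 2: (250/3450)²·2.6²/34 = 0.00104402
  stratum 3: (1500/3450)²·1.0²/331 = 0.000571105
  stratum 4: (300/3450)²·5.4²/6 = 0.0367486
V̂(x̄_st) = 0.0434289
SE(x̄_st) = √0.0434289 = 0.208396

x̄_st ≈ 7.23, SE ≈ 0.208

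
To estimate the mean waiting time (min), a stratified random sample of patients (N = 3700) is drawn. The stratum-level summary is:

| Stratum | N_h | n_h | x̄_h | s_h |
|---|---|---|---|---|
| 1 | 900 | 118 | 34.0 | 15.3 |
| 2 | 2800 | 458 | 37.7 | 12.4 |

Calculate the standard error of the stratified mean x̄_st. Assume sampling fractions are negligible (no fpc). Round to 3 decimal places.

V̂(x̄_st) = Σ W_h² s_h²/n_h, with W_h = N_h/N and N = 3700:
  stratum 1: (900/3700)²·15.3²/118 = 0.117377
  stratum 2: (2800/3700)²·12.4²/458 = 0.192261
V̂(x̄_st) = 0.309638
SE(x̄_st) = √0.309638 = 0.556451

SE(x̄_st) ≈ 0.556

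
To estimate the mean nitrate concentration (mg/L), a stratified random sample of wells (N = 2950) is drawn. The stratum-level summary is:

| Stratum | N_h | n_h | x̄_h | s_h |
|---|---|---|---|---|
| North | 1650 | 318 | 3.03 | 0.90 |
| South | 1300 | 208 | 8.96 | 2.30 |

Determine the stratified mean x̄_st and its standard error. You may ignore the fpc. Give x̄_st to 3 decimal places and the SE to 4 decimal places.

x̄_st = Σ W_h x̄_h = (1650·3.03 + 1300·8.96)/2950 = 5.64322
V̂(x̄_st) = Σ W_h² s_h²/n_h, with W_h = N_h/N and N = 2950:
  stratum North: (1650/2950)²·0.90²/318 = 0.00079686
  stratum South: (1300/2950)²·2.30²/208 = 0.00493895
V̂(x̄_st) = 0.00573581
SE(x̄_st) = √0.00573581 = 0.0757352

x̄_st ≈ 5.643, SE ≈ 0.0757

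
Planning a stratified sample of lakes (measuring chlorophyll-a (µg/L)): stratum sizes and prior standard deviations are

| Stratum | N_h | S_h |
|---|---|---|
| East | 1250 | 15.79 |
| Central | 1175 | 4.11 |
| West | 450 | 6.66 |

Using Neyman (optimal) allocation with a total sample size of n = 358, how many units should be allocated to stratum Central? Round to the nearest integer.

Neyman allocation: n_h = n · N_h S_h / Σ N_i S_i, with n = 358.
  stratum East: N_h·S_h = 1250·15.79 = 19737.50
  stratum Central: N_h·S_h = 1175·4.11 = 4829.25
  stratum West: N_h·S_h = 450·6.66 = 2997.00
Σ N_h S_h = 27563.75
n for stratum Central = 358·4829.25/27563.75 = 62.723 → 63

63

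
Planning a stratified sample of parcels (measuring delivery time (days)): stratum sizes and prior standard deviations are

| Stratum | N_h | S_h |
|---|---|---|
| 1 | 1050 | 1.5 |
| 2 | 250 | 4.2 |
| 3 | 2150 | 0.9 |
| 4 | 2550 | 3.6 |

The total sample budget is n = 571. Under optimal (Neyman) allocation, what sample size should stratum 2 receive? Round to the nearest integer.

Neyman allocation: n_h = n · N_h S_h / Σ N_i S_i, with n = 571.
  stratum 1: N_h·S_h = 1050·1.5 = 1575.00
  stratum 2: N_h·S_h = 250·4.2 = 1050.00
  stratum 3: N_h·S_h = 2150·0.9 = 1935.00
  stratum 4: N_h·S_h = 2550·3.6 = 9180.00
Σ N_h S_h = 13740.00
n for stratum 2 = 571·1050.00/13740.00 = 43.635 → 44

44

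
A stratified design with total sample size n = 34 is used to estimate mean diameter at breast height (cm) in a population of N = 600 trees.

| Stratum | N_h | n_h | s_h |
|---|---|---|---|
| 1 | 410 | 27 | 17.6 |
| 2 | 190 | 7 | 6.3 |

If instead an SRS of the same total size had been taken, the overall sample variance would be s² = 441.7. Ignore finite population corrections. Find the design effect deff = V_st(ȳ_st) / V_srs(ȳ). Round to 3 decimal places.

V̂(ȳ_st) = Σ W_h² s_h²/n_h, with W_h = N_h/N and N = 600:
  stratum 1: (410/600)²·17.6²/27 = 5.35706
  stratum 2: (190/600)²·6.3²/7 = 0.568575
V_st = 5.92564
V_srs = s²/n = 441.7/34 = 12.9912
deff = V_st / V_srs = 5.92564/12.9912 = 0.4561

deff ≈ 0.456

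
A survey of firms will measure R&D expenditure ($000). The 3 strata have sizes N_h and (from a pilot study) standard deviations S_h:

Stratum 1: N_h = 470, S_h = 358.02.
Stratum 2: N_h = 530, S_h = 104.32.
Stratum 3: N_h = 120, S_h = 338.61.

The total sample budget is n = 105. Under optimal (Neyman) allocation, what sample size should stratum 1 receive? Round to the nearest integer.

67

Neyman allocation: n_h = n · N_h S_h / Σ N_i S_i, with n = 105.
  stratum 1: N_h·S_h = 470·358.02 = 168269.40
  stratum 2: N_h·S_h = 530·104.32 = 55289.60
  stratum 3: N_h·S_h = 120·338.61 = 40633.20
Σ N_h S_h = 264192.20
n for stratum 1 = 105·168269.40/264192.20 = 66.877 → 67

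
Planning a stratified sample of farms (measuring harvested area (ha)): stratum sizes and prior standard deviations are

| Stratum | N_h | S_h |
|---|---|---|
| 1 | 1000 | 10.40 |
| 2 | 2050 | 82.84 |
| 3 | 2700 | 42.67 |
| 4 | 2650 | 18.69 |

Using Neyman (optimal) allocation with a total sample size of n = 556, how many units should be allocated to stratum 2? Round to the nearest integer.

274

Neyman allocation: n_h = n · N_h S_h / Σ N_i S_i, with n = 556.
  stratum 1: N_h·S_h = 1000·10.40 = 10400.00
  stratum 2: N_h·S_h = 2050·82.84 = 169822.00
  stratum 3: N_h·S_h = 2700·42.67 = 115209.00
  stratum 4: N_h·S_h = 2650·18.69 = 49528.50
Σ N_h S_h = 344959.50
n for stratum 2 = 556·169822.00/344959.50 = 273.716 → 274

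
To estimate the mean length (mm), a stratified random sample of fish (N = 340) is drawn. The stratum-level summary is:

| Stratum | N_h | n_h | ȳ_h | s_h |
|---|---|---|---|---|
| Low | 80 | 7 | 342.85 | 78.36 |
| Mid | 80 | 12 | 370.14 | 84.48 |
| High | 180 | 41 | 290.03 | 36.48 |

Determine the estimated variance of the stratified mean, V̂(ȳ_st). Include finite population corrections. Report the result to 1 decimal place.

V̂(ȳ_st) ≈ 79.3

V̂(ȳ_st) = Σ W_h² (1 − n_h/N_h) s_h²/n_h, with W_h = N_h/N and N = 340:
  stratum Low: (80/340)²·(1 − 7/80)·78.36²/7 = 44.3145
  stratum Mid: (80/340)²·(1 − 12/80)·84.48²/12 = 27.9877
  stratum High: (180/340)²·(1 − 41/180)·36.48²/41 = 7.02514
V̂(ȳ_st) = 79.3274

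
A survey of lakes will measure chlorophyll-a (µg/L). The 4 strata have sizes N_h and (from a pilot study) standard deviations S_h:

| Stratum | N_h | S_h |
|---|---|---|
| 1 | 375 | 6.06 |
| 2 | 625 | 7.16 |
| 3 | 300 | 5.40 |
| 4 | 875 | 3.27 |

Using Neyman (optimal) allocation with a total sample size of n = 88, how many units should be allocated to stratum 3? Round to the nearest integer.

Neyman allocation: n_h = n · N_h S_h / Σ N_i S_i, with n = 88.
  stratum 1: N_h·S_h = 375·6.06 = 2272.50
  stratum 2: N_h·S_h = 625·7.16 = 4475.00
  stratum 3: N_h·S_h = 300·5.40 = 1620.00
  stratum 4: N_h·S_h = 875·3.27 = 2861.25
Σ N_h S_h = 11228.75
n for stratum 3 = 88·1620.00/11228.75 = 12.696 → 13

13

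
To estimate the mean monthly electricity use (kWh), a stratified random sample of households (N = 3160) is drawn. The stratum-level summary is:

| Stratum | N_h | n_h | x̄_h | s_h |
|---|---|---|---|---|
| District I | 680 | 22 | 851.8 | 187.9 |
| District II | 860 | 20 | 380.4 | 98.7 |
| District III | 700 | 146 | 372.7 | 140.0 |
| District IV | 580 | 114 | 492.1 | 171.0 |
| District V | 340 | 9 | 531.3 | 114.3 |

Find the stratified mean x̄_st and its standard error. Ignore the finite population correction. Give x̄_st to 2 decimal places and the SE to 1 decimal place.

x̄_st = Σ W_h x̄_h = (680·851.8 + 860·380.4 + 700·372.7 + 580·492.1 + 340·531.3)/3160 = 516.87278
V̂(x̄_st) = Σ W_h² s_h²/n_h, with W_h = N_h/N and N = 3160:
  stratum District I: (680/3160)²·187.9²/22 = 74.3147
  stratum District II: (860/3160)²·98.7²/20 = 36.0767
  stratum District III: (700/3160)²·140.0²/146 = 6.58757
  stratum District IV: (580/3160)²·171.0²/114 = 8.6411
  stratum District V: (340/3160)²·114.3²/9 = 16.8048
V̂(x̄_st) = 142.425
SE(x̄_st) = √142.425 = 11.9342

x̄_st ≈ 516.87, SE ≈ 11.9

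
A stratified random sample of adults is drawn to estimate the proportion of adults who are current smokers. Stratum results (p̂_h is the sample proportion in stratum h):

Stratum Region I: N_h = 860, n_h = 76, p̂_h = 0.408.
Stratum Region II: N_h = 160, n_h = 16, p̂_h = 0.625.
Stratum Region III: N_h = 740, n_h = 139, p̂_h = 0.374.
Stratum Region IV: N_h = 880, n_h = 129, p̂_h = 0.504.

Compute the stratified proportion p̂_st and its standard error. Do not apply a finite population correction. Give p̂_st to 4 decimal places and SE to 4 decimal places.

p̂_st ≈ 0.4436, SE ≈ 0.0274

N = 2640; stratum weights W_h = N_h/N.
p̂_st = Σ W_h p̂_h = (860·0.408 + 160·0.625 + 740·0.374 + 880·0.504)/2640 = 0.44362
V̂(p̂_st) = Σ W_h² p̂_h(1−p̂_h)/(n_h−1):
  stratum Region I: (860/2640)²·0.408·0.592/75 = 0.000341751
  stratum Region II: (160/2640)²·0.625·0.375/15 = 5.73921e-05
  stratum Region III: (740/2640)²·0.374·0.626/138 = 0.000133298
  stratum Region IV: (880/2640)²·0.504·0.496/128 = 0.000217
V̂(p̂_st) = 0.000749441; SE = √V̂ = 0.0273759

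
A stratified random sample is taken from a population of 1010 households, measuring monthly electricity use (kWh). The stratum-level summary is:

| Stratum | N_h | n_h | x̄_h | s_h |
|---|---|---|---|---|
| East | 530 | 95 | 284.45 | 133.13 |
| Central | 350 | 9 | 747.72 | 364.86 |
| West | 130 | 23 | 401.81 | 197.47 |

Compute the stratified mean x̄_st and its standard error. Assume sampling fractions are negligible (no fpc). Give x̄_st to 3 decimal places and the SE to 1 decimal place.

x̄_st ≈ 460.095, SE ≈ 43.1

x̄_st = Σ W_h x̄_h = (530·284.45 + 350·747.72 + 130·401.81)/1010 = 460.09485
V̂(x̄_st) = Σ W_h² s_h²/n_h, with W_h = N_h/N and N = 1010:
  stratum East: (530/1010)²·133.13²/95 = 51.3733
  stratum Central: (350/1010)²·364.86²/9 = 1776.25
  stratum West: (130/1010)²·197.47²/23 = 28.0878
V̂(x̄_st) = 1855.71
SE(x̄_st) = √1855.71 = 43.0779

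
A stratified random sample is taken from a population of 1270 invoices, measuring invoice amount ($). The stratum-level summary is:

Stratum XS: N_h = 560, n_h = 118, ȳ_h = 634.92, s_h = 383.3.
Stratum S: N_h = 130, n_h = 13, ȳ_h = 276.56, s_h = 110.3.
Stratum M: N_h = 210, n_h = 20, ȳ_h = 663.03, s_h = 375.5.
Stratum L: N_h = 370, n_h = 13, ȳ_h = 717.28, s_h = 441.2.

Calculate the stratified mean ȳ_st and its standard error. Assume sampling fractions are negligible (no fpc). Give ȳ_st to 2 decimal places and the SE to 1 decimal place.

ȳ_st = Σ W_h ȳ_h = (560·634.92 + 130·276.56 + 210·663.03 + 370·717.28)/1270 = 626.88024
V̂(ȳ_st) = Σ W_h² s_h²/n_h, with W_h = N_h/N and N = 1270:
  stratum XS: (560/1270)²·383.3²/118 = 242.083
  stratum S: (130/1270)²·110.3²/13 = 9.80589
  stratum M: (210/1270)²·375.5²/20 = 192.762
  stratum L: (370/1270)²·441.2²/13 = 1270.94
V̂(ȳ_st) = 1715.59
SE(ȳ_st) = √1715.59 = 41.4196

ȳ_st ≈ 626.88, SE ≈ 41.4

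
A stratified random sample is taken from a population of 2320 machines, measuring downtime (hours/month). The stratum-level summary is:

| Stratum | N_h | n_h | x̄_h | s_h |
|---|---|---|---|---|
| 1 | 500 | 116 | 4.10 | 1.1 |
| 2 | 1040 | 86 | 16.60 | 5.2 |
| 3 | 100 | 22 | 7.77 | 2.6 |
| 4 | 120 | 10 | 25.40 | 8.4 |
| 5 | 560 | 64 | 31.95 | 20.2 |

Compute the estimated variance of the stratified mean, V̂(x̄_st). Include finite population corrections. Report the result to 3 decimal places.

V̂(x̄_st) ≈ 0.405

V̂(x̄_st) = Σ W_h² (1 − n_h/N_h) s_h²/n_h, with W_h = N_h/N and N = 2320:
  stratum 1: (500/2320)²·(1 − 116/500)·1.1²/116 = 0.000372094
  stratum 2: (1040/2320)²·(1 − 86/1040)·5.2²/86 = 0.0579581
  stratum 3: (100/2320)²·(1 − 22/100)·2.6²/22 = 0.00044529
  stratum 4: (120/2320)²·(1 − 10/120)·8.4²/10 = 0.0173044
  stratum 5: (560/2320)²·(1 − 64/560)·20.2²/64 = 0.329016
V̂(x̄_st) = 0.405095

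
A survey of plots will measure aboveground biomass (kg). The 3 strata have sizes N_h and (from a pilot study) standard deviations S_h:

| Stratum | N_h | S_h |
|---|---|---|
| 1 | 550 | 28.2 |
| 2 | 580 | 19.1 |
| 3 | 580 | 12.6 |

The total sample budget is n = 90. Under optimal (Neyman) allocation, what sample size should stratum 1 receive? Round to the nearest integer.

Neyman allocation: n_h = n · N_h S_h / Σ N_i S_i, with n = 90.
  stratum 1: N_h·S_h = 550·28.2 = 15510.00
  stratum 2: N_h·S_h = 580·19.1 = 11078.00
  stratum 3: N_h·S_h = 580·12.6 = 7308.00
Σ N_h S_h = 33896.00
n for stratum 1 = 90·15510.00/33896.00 = 41.182 → 41

41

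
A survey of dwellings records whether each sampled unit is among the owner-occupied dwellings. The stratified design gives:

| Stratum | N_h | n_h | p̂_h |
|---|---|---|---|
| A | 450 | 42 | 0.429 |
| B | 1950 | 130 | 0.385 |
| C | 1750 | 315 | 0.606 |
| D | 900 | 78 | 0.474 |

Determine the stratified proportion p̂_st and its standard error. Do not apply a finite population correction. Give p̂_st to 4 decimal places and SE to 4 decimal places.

N = 5050; stratum weights W_h = N_h/N.
p̂_st = Σ W_h p̂_h = (450·0.429 + 1950·0.385 + 1750·0.606 + 900·0.474)/5050 = 0.48137
V̂(p̂_st) = Σ W_h² p̂_h(1−p̂_h)/(n_h−1):
  stratum A: (450/5050)²·0.429·0.571/41 = 4.74408e-05
  stratum B: (1950/5050)²·0.385·0.615/129 = 0.000273673
  stratum C: (1750/5050)²·0.606·0.394/314 = 9.1313e-05
  stratum D: (900/5050)²·0.474·0.526/77 = 0.000102843
V̂(p̂_st) = 0.00051527; SE = √V̂ = 0.0226996

p̂_st ≈ 0.4814, SE ≈ 0.0227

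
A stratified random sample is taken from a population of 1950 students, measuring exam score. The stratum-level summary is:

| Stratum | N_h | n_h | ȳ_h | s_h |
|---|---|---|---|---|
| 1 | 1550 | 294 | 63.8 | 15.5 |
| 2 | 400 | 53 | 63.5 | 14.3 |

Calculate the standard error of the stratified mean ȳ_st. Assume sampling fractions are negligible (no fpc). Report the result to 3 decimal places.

V̂(ȳ_st) = Σ W_h² s_h²/n_h, with W_h = N_h/N and N = 1950:
  stratum 1: (1550/1950)²·15.5²/294 = 0.51631
  stratum 2: (400/1950)²·14.3²/53 = 0.162348
V̂(ȳ_st) = 0.678658
SE(ȳ_st) = √0.678658 = 0.823807

SE(ȳ_st) ≈ 0.824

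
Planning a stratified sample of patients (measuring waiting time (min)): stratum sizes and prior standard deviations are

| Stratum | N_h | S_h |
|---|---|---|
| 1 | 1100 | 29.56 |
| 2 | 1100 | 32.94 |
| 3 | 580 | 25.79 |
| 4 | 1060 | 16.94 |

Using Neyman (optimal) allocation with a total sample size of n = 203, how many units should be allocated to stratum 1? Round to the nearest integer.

65

Neyman allocation: n_h = n · N_h S_h / Σ N_i S_i, with n = 203.
  stratum 1: N_h·S_h = 1100·29.56 = 32516.00
  stratum 2: N_h·S_h = 1100·32.94 = 36234.00
  stratum 3: N_h·S_h = 580·25.79 = 14958.20
  stratum 4: N_h·S_h = 1060·16.94 = 17956.40
Σ N_h S_h = 101664.60
n for stratum 1 = 203·32516.00/101664.60 = 64.927 → 65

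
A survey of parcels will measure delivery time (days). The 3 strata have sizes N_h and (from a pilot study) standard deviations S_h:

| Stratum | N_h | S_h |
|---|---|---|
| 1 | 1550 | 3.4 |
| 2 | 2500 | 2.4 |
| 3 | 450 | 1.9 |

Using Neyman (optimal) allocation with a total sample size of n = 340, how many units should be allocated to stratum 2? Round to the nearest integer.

Neyman allocation: n_h = n · N_h S_h / Σ N_i S_i, with n = 340.
  stratum 1: N_h·S_h = 1550·3.4 = 5270.00
  stratum 2: N_h·S_h = 2500·2.4 = 6000.00
  stratum 3: N_h·S_h = 450·1.9 = 855.00
Σ N_h S_h = 12125.00
n for stratum 2 = 340·6000.00/12125.00 = 168.247 → 168

168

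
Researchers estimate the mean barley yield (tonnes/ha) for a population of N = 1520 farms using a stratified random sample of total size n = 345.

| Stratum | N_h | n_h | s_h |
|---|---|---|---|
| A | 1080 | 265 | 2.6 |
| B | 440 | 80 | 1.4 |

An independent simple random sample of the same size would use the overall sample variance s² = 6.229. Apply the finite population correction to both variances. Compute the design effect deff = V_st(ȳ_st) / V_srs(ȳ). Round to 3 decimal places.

V̂(ȳ_st) = Σ W_h² (1 − n_h/N_h) s_h²/n_h, with W_h = N_h/N and N = 1520:
  stratum A: (1080/1520)²·(1 − 265/1080)·2.6²/265 = 0.00971841
  stratum B: (440/1520)²·(1 − 80/440)·1.4²/80 = 0.00167971
V_st = 0.0113981
V_srs = (1 − 345/1520)·6.229/345 = 0.013957
deff = V_st / V_srs = 0.0113981/0.013957 = 0.8167

deff ≈ 0.817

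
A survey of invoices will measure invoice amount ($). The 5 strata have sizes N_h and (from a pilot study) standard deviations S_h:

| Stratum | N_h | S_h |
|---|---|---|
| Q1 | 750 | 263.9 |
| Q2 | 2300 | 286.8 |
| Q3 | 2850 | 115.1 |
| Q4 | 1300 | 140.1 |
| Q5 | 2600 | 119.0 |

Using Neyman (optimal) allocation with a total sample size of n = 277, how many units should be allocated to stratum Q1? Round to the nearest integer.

Neyman allocation: n_h = n · N_h S_h / Σ N_i S_i, with n = 277.
  stratum Q1: N_h·S_h = 750·263.9 = 197925.00
  stratum Q2: N_h·S_h = 2300·286.8 = 659640.00
  stratum Q3: N_h·S_h = 2850·115.1 = 328035.00
  stratum Q4: N_h·S_h = 1300·140.1 = 182130.00
  stratum Q5: N_h·S_h = 2600·119.0 = 309400.00
Σ N_h S_h = 1677130.00
n for stratum Q1 = 277·197925.00/1677130.00 = 32.690 → 33

33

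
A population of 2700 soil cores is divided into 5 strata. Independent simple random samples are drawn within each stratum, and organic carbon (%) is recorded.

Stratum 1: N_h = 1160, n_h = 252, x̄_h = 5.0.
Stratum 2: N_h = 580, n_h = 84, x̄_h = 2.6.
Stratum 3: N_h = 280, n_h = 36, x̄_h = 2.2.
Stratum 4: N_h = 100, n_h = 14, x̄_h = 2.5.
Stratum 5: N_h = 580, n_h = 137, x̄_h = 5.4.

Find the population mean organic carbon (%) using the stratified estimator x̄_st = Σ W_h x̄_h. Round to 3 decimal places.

x̄_st ≈ 4.187

N = Σ N_h = 2700. Stratum weights W_h = N_h/N.
x̄_st = (1160·5.0 + 580·2.6 + 280·2.2 + 100·2.5 + 580·5.4) / 2700 = 4.18741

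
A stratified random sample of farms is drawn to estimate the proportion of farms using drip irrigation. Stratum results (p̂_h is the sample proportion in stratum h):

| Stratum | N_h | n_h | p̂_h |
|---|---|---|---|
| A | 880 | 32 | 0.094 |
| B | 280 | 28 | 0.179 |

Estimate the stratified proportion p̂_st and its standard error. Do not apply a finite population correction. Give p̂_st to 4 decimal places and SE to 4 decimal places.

p̂_st ≈ 0.1145, SE ≈ 0.0436

N = 1160; stratum weights W_h = N_h/N.
p̂_st = Σ W_h p̂_h = (880·0.094 + 280·0.179)/1160 = 0.11452
V̂(p̂_st) = Σ W_h² p̂_h(1−p̂_h)/(n_h−1):
  stratum A: (880/1160)²·0.094·0.906/31 = 0.00158104
  stratum B: (280/1160)²·0.179·0.821/27 = 0.000317126
V̂(p̂_st) = 0.00189817; SE = √V̂ = 0.043568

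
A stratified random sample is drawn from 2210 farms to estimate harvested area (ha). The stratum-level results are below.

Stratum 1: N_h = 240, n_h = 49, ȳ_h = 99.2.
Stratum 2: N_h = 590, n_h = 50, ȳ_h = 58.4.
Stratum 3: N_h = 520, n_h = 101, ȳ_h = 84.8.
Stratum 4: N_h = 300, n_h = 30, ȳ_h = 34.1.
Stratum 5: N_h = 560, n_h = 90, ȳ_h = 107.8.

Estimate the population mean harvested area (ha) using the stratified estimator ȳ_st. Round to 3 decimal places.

N = Σ N_h = 2210. Stratum weights W_h = N_h/N.
ȳ_st = (240·99.2 + 590·58.4 + 520·84.8 + 300·34.1 + 560·107.8) / 2210 = 78.26154

ȳ_st ≈ 78.262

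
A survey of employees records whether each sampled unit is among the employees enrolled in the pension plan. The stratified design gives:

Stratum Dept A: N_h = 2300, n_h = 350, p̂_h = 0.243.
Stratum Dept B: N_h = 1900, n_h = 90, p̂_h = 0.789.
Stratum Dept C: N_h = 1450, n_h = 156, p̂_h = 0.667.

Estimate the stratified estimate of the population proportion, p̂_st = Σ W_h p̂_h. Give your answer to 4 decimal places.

p̂_st ≈ 0.5354

N = 5650; stratum weights W_h = N_h/N.
p̂_st = Σ W_h p̂_h = (2300·0.243 + 1900·0.789 + 1450·0.667)/5650 = 0.53542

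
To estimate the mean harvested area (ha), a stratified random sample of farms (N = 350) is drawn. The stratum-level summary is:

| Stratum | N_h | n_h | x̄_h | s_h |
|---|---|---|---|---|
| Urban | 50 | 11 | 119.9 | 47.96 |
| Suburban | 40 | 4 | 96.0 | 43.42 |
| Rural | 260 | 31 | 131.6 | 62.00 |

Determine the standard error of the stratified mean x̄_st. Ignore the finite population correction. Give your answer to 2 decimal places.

V̂(x̄_st) = Σ W_h² s_h²/n_h, with W_h = N_h/N and N = 350:
  stratum Urban: (50/350)²·47.96²/11 = 4.26746
  stratum Suburban: (40/350)²·43.42²/4 = 6.15607
  stratum Rural: (260/350)²·62.00²/31 = 68.4278
V̂(x̄_st) = 78.8513
SE(x̄_st) = √78.8513 = 8.87982

SE(x̄_st) ≈ 8.88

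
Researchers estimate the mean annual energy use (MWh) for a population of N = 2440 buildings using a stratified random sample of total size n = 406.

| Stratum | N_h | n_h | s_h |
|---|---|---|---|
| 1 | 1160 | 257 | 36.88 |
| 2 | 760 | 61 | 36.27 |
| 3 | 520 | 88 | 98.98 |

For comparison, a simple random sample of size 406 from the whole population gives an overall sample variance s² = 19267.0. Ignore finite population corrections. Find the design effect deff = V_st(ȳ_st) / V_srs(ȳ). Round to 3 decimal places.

deff ≈ 0.176

V̂(ȳ_st) = Σ W_h² s_h²/n_h, with W_h = N_h/N and N = 2440:
  stratum 1: (1160/2440)²·36.88²/257 = 1.19615
  stratum 2: (760/2440)²·36.27²/61 = 2.09225
  stratum 3: (520/2440)²·98.98²/88 = 5.05637
V_st = 8.34477
V_srs = s²/n = 19267.0/406 = 47.4557
deff = V_st / V_srs = 8.34477/47.4557 = 0.1758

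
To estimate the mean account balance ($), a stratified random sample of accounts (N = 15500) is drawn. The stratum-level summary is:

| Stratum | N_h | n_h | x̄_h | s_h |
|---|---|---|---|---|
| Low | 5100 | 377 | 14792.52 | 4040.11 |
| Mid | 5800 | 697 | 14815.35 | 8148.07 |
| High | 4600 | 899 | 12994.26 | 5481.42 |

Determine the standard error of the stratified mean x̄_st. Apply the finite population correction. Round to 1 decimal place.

SE(x̄_st) ≈ 135.8

V̂(x̄_st) = Σ W_h² (1 − n_h/N_h) s_h²/n_h, with W_h = N_h/N and N = 15500:
  stratum Low: (5100/15500)²·(1 − 377/5100)·4040.11²/377 = 4340.8
  stratum Mid: (5800/15500)²·(1 − 697/5800)·8148.07²/697 = 11734.6
  stratum High: (4600/15500)²·(1 − 899/4600)·5481.42²/899 = 2368.32
V̂(x̄_st) = 18443.7
SE(x̄_st) = √18443.7 = 135.808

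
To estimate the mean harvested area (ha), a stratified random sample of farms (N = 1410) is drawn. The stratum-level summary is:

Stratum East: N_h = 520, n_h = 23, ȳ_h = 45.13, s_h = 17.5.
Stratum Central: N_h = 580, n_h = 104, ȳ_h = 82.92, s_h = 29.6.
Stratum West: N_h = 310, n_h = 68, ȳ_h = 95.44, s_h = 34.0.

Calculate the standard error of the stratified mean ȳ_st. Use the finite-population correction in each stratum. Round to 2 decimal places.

V̂(ȳ_st) = Σ W_h² (1 − n_h/N_h) s_h²/n_h, with W_h = N_h/N and N = 1410:
  stratum East: (520/1410)²·(1 − 23/520)·17.5²/23 = 1.73089
  stratum Central: (580/1410)²·(1 − 104/580)·29.6²/104 = 1.16989
  stratum West: (310/1410)²·(1 − 68/310)·34.0²/68 = 0.641487
V̂(ȳ_st) = 3.54227
SE(ȳ_st) = √3.54227 = 1.88209

SE(ȳ_st) ≈ 1.88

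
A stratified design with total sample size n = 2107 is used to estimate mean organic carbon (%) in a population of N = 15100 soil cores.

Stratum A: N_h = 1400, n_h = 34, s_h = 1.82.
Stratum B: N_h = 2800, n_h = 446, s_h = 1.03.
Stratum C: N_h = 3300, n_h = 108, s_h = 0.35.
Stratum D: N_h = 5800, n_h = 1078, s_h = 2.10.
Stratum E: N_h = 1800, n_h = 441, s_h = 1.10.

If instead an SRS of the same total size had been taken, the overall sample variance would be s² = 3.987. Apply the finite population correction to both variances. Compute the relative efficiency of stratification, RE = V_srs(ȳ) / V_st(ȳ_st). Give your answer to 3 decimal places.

RE ≈ 1.116

V̂(ȳ_st) = Σ W_h² (1 − n_h/N_h) s_h²/n_h, with W_h = N_h/N and N = 15100:
  stratum A: (1400/15100)²·(1 − 34/1400)·1.82²/34 = 0.000817125
  stratum B: (2800/15100)²·(1 − 446/2800)·1.03²/446 = 6.87623e-05
  stratum C: (3300/15100)²·(1 − 108/3300)·0.35²/108 = 5.24005e-05
  stratum D: (5800/15100)²·(1 − 1078/5800)·2.10²/1078 = 0.000491383
  stratum E: (1800/15100)²·(1 − 441/1800)·1.10²/441 = 2.94364e-05
V_st = 0.00145911
V_srs = (1 − 2107/15100)·3.987/2107 = 0.00162822
Relative efficiency = V_srs / V_st = 0.00162822/0.00145911 = 1.1159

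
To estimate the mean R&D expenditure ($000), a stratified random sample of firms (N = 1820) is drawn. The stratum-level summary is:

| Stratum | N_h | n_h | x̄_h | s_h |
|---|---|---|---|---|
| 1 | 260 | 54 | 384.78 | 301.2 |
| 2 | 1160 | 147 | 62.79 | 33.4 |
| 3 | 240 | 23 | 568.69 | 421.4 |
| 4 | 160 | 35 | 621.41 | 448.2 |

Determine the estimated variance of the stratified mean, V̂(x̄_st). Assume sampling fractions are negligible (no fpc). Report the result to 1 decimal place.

V̂(x̄_st) = Σ W_h² s_h²/n_h, with W_h = N_h/N and N = 1820:
  stratum 1: (260/1820)²·301.2²/54 = 34.2863
  stratum 2: (1160/1820)²·33.4²/147 = 3.08282
  stratum 3: (240/1820)²·421.4²/23 = 134.258
  stratum 4: (160/1820)²·448.2²/35 = 44.3581
V̂(x̄_st) = 215.985

V̂(x̄_st) ≈ 216.0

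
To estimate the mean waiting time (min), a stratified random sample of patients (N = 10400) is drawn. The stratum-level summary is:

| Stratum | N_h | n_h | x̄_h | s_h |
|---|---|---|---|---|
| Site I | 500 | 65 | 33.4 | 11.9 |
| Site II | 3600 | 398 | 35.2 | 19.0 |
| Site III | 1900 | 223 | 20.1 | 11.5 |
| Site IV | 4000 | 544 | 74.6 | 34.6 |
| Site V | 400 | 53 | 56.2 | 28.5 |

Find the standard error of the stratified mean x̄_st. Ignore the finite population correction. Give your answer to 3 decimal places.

V̂(x̄_st) = Σ W_h² s_h²/n_h, with W_h = N_h/N and N = 10400:
  stratum Site I: (500/10400)²·11.9²/65 = 0.00503563
  stratum Site II: (3600/10400)²·19.0²/398 = 0.108683
  stratum Site III: (1900/10400)²·11.5²/223 = 0.0197939
  stratum Site IV: (4000/10400)²·34.6²/544 = 0.325542
  stratum Site V: (400/10400)²·28.5²/53 = 0.0226708
V̂(x̄_st) = 0.481725
SE(x̄_st) = √0.481725 = 0.694064

SE(x̄_st) ≈ 0.694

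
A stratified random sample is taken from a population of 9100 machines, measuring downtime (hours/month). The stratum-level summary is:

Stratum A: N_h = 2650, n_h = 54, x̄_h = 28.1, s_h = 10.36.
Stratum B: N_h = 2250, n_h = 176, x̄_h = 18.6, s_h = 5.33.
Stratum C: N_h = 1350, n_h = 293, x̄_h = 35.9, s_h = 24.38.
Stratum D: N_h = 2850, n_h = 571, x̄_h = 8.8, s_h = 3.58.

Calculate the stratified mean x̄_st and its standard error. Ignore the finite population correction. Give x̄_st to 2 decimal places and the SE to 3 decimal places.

x̄_st ≈ 20.86, SE ≈ 0.475

x̄_st = Σ W_h x̄_h = (2650·28.1 + 2250·18.6 + 1350·35.9 + 2850·8.8)/9100 = 20.86374
V̂(x̄_st) = Σ W_h² s_h²/n_h, with W_h = N_h/N and N = 9100:
  stratum A: (2650/9100)²·10.36²/54 = 0.168552
  stratum B: (2250/9100)²·5.33²/176 = 0.00986788
  stratum C: (1350/9100)²·24.38²/293 = 0.0446462
  stratum D: (2850/9100)²·3.58²/571 = 0.00220159
V̂(x̄_st) = 0.225268
SE(x̄_st) = √0.225268 = 0.474624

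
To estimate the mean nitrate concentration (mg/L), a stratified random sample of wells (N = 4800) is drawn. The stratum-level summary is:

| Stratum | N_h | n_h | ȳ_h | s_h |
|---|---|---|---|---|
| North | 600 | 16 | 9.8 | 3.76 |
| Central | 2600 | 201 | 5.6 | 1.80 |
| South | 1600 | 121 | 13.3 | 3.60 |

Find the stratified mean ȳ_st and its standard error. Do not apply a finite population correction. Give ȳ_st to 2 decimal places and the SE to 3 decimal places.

ȳ_st = Σ W_h ȳ_h = (600·9.8 + 2600·5.6 + 1600·13.3)/4800 = 8.69167
V̂(ȳ_st) = Σ W_h² s_h²/n_h, with W_h = N_h/N and N = 4800:
  stratum North: (600/4800)²·3.76²/16 = 0.0138062
  stratum Central: (2600/4800)²·1.80²/201 = 0.00472948
  stratum South: (1600/4800)²·3.60²/121 = 0.0119008
V̂(ȳ_st) = 0.0304366
SE(ȳ_st) = √0.0304366 = 0.174461

ȳ_st ≈ 8.69, SE ≈ 0.174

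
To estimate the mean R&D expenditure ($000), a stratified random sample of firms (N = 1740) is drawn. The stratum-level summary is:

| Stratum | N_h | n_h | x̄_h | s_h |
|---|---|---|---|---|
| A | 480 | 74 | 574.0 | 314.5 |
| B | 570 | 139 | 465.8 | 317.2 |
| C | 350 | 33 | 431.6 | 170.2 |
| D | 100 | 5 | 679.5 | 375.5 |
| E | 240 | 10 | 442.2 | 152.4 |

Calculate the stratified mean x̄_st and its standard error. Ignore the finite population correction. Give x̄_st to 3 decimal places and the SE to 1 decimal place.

x̄_st = Σ W_h x̄_h = (480·574.0 + 570·465.8 + 350·431.6 + 100·679.5 + 240·442.2)/1740 = 497.79540
V̂(x̄_st) = Σ W_h² s_h²/n_h, with W_h = N_h/N and N = 1740:
  stratum A: (480/1740)²·314.5²/74 = 101.717
  stratum B: (570/1740)²·317.2²/139 = 77.6788
  stratum C: (350/1740)²·170.2²/33 = 35.5175
  stratum D: (100/1740)²·375.5²/5 = 93.1432
  stratum E: (240/1740)²·152.4²/10 = 44.1869
V̂(x̄_st) = 352.244
SE(x̄_st) = √352.244 = 18.7682

x̄_st ≈ 497.795, SE ≈ 18.8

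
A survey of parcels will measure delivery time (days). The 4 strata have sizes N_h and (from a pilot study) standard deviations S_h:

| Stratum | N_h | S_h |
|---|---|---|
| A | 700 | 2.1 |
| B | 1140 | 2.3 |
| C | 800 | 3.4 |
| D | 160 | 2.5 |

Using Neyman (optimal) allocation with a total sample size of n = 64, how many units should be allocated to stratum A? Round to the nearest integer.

Neyman allocation: n_h = n · N_h S_h / Σ N_i S_i, with n = 64.
  stratum A: N_h·S_h = 700·2.1 = 1470.00
  stratum B: N_h·S_h = 1140·2.3 = 2622.00
  stratum C: N_h·S_h = 800·3.4 = 2720.00
  stratum D: N_h·S_h = 160·2.5 = 400.00
Σ N_h S_h = 7212.00
n for stratum A = 64·1470.00/7212.00 = 13.045 → 13

13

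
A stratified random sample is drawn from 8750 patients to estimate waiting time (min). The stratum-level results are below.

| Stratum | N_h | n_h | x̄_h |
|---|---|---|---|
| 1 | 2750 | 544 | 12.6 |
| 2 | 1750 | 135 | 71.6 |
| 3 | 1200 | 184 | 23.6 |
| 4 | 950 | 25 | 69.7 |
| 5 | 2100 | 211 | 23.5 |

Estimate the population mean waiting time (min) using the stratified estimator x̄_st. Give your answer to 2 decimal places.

x̄_st ≈ 34.72

N = Σ N_h = 8750. Stratum weights W_h = N_h/N.
x̄_st = (2750·12.6 + 1750·71.6 + 1200·23.6 + 950·69.7 + 2100·23.5) / 8750 = 34.7240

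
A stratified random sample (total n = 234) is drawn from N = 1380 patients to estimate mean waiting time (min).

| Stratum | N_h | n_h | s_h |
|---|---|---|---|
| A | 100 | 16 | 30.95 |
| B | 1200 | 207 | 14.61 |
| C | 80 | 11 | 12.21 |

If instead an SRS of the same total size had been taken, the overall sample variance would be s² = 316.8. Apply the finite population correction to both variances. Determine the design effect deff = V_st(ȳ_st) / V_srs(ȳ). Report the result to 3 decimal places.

V̂(ȳ_st) = Σ W_h² (1 − n_h/N_h) s_h²/n_h, with W_h = N_h/N and N = 1380:
  stratum A: (100/1380)²·(1 − 16/100)·30.95²/16 = 0.264072
  stratum B: (1200/1380)²·(1 − 207/1200)·14.61²/207 = 0.645212
  stratum C: (80/1380)²·(1 − 11/80)·12.21²/11 = 0.0392843
V_st = 0.948568
V_srs = (1 − 234/1380)·316.8/234 = 1.12428
deff = V_st / V_srs = 0.948568/1.12428 = 0.8437

deff ≈ 0.844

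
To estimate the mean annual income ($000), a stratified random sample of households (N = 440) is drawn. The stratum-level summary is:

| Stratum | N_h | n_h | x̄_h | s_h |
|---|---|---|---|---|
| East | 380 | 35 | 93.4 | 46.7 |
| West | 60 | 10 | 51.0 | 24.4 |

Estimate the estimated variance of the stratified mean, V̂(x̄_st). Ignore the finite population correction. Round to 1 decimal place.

V̂(x̄_st) ≈ 47.6

V̂(x̄_st) = Σ W_h² s_h²/n_h, with W_h = N_h/N and N = 440:
  stratum East: (380/440)²·46.7²/35 = 46.4759
  stratum West: (60/440)²·24.4²/10 = 1.10707
V̂(x̄_st) = 47.5829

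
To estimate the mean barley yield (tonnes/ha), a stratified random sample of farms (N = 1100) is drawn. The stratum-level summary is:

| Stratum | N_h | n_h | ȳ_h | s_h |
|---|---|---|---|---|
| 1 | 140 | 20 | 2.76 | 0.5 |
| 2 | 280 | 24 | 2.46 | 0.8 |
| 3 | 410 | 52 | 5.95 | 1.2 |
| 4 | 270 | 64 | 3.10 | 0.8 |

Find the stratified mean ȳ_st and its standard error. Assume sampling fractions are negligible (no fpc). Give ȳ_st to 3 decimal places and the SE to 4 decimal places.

ȳ_st = Σ W_h ȳ_h = (140·2.76 + 280·2.46 + 410·5.95 + 270·3.10)/1100 = 3.95609
V̂(ȳ_st) = Σ W_h² s_h²/n_h, with W_h = N_h/N and N = 1100:
  stratum 1: (140/1100)²·0.5²/20 = 0.000202479
  stratum 2: (280/1100)²·0.8²/24 = 0.00172782
  stratum 3: (410/1100)²·1.2²/52 = 0.00384717
  stratum 4: (270/1100)²·0.8²/64 = 0.000602479
V̂(ȳ_st) = 0.00637995
SE(ȳ_st) = √0.00637995 = 0.0798746

ȳ_st ≈ 3.956, SE ≈ 0.0799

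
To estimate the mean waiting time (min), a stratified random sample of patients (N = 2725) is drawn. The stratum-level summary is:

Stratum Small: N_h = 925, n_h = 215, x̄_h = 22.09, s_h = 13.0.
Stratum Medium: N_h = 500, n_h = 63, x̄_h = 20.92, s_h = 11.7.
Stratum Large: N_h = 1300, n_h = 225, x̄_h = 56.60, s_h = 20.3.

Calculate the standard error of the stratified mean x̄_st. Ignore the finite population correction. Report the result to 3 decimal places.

SE(x̄_st) ≈ 0.762

V̂(x̄_st) = Σ W_h² s_h²/n_h, with W_h = N_h/N and N = 2725:
  stratum Small: (925/2725)²·13.0²/215 = 0.090573
  stratum Medium: (500/2725)²·11.7²/63 = 0.073154
  stratum Large: (1300/2725)²·20.3²/225 = 0.416834
V̂(x̄_st) = 0.580561
SE(x̄_st) = √0.580561 = 0.761946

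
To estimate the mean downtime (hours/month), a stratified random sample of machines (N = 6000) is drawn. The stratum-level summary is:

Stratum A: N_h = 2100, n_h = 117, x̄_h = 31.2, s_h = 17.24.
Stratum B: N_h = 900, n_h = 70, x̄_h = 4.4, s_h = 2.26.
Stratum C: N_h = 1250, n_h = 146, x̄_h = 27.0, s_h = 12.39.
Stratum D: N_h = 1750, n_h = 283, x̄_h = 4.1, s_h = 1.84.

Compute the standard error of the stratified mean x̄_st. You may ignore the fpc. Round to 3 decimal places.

SE(x̄_st) ≈ 0.600

V̂(x̄_st) = Σ W_h² s_h²/n_h, with W_h = N_h/N and N = 6000:
  stratum A: (2100/6000)²·17.24²/117 = 0.311189
  stratum B: (900/6000)²·2.26²/70 = 0.00164173
  stratum C: (1250/6000)²·12.39²/146 = 0.045636
  stratum D: (1750/6000)²·1.84²/283 = 0.00101771
V̂(x̄_st) = 0.359485
SE(x̄_st) = √0.359485 = 0.59957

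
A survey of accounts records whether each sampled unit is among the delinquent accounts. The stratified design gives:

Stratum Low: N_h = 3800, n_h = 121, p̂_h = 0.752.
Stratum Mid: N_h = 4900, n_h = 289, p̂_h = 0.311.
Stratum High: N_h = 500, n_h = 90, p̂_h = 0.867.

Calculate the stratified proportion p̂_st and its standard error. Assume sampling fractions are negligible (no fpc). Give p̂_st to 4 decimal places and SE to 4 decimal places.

N = 9200; stratum weights W_h = N_h/N.
p̂_st = Σ W_h p̂_h = (3800·0.752 + 4900·0.311 + 500·0.867)/9200 = 0.52337
V̂(p̂_st) = Σ W_h² p̂_h(1−p̂_h)/(n_h−1):
  stratum Low: (3800/9200)²·0.752·0.248/120 = 0.000265143
  stratum Mid: (4900/9200)²·0.311·0.689/288 = 0.000211059
  stratum High: (500/9200)²·0.867·0.133/89 = 3.82688e-06
V̂(p̂_st) = 0.000480029; SE = √V̂ = 0.0219096

p̂_st ≈ 0.5234, SE ≈ 0.0219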